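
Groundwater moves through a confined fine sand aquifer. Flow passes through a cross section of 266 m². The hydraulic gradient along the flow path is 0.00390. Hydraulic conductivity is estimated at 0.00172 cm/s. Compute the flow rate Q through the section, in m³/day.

Convert K: 0.00172 cm/s × 864 = 1.486 m/day.
Hydraulic gradient i = 0.00390.
Darcy's law: Q = K · A · i = 1.486 × 266.0 × 0.003900 = 1.542 m³/day.

1.54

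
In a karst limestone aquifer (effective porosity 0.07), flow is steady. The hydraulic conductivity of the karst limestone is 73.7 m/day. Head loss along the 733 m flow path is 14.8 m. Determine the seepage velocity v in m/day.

Hydraulic gradient i = Δh / L = 14.8 / 733 = 0.02019.
Darcy flux q = K · i = 73.70 × 0.02019 = 1.488 m/day.
Seepage velocity v = q / n_e = 1.488 / 0.07 = 21.26 m/day.

21.3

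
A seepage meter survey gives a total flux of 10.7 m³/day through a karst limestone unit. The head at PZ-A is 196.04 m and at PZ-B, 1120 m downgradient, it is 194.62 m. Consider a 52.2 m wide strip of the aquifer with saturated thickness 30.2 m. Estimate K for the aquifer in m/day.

5.35

Cross-sectional area A = 52.2 × 30.2 = 1576 m².
Hydraulic gradient i = (196.04 − 194.62) / 1120 = 1.42 / 1120 = 0.001268.
From Q = K·A·i, K = Q / (A·i) = 10.7 / (1576 × 0.001268) = 5.353 m/day.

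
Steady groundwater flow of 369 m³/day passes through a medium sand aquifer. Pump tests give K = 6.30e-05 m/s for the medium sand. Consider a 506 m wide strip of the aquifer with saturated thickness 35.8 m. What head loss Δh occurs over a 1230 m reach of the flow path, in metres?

Convert K: 6.30e-05 m/s × 86400 = 5.443 m/day.
Cross-sectional area A = 506 × 35.8 = 18115 m².
From Q = K·A·i, i = Q / (K·A) = 369 / (5.443 × 18115) = 0.003742.
Head loss Δh = i · L = 0.003742 × 1230 = 4.603 m.

4.60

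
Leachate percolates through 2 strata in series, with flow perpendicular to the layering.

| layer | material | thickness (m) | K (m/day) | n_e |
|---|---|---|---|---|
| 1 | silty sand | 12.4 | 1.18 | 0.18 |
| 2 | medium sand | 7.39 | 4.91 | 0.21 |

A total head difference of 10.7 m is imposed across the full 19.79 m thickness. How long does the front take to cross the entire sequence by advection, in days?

With flow normal to the layers, continuity requires the same specific discharge q through every layer.
Σ(b_i/K_i) = 12.4/1.18 + 7.39/4.91 = 12.01 d.
q = Δh / Σ(b_i/K_i) = 10.7 / 12.01 = 0.8907 m/day.
In each layer the seepage velocity is v_i = q/n_i, so the layer transit time is t_i = b_i·n_i / q:
  layer 1 (silty sand): t_1 = 12.4 × 0.18 / 0.8907 = 2.506 d
  layer 2 (medium sand): t_2 = 7.39 × 0.21 / 0.8907 = 1.742 d
Total t = Σ t_i = 4.248 days.

4.25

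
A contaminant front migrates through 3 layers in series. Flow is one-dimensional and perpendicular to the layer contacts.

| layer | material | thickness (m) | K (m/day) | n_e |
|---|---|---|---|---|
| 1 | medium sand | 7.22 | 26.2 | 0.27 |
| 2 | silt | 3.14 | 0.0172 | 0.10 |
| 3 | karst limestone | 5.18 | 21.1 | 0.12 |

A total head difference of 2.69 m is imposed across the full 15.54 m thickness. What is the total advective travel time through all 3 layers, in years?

0.538

With flow normal to the layers, continuity requires the same specific discharge q through every layer.
Σ(b_i/K_i) = 7.22/26.2 + 3.14/0.0172 + 5.18/21.1 = 183.1 d.
q = Δh / Σ(b_i/K_i) = 2.69 / 183.1 = 0.01469 m/day.
In each layer the seepage velocity is v_i = q/n_i, so the layer transit time is t_i = b_i·n_i / q:
  layer 1 (medium sand): t_1 = 7.22 × 0.27 / 0.01469 = 132.7 d
  layer 2 (silt): t_2 = 3.14 × 0.10 / 0.01469 = 21.37 d
  layer 3 (karst limestone): t_3 = 5.18 × 0.12 / 0.01469 = 42.31 d
Total t = Σ t_i = 196.4 days = 0.5376 years.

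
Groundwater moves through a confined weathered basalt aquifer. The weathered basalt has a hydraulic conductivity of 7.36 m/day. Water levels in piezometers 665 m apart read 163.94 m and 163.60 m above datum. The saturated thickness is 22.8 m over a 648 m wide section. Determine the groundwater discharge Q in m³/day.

55.6

Cross-sectional area A = 648 × 22.8 = 14774 m².
Hydraulic gradient i = (163.94 − 163.60) / 665 = 0.34 / 665 = 0.0005113.
Darcy's law: Q = K · A · i = 7.360 × 14774 × 0.0005113 = 55.60 m³/day.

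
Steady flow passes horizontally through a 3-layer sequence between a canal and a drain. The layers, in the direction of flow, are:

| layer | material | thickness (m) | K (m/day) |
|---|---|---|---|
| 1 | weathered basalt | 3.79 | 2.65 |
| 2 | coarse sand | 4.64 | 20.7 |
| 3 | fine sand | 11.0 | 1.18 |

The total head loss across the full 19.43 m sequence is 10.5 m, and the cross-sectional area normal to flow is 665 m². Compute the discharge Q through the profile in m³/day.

636

Flow is perpendicular to layering, so the layers act in series and the equivalent K is the thickness-weighted harmonic mean.
Total thickness L = 3.79 + 4.64 + 11.0 = 19.43 m.
Σ(b_i/K_i) = 3.79/2.65 + 4.64/20.7 + 11.0/1.18 = 10.98 d.
K_eq = L / Σ(b_i/K_i) = 19.43 / 10.98 = 1.770 m/day.
Q = K_eq · A · (Δh/L) = 1.770 × 665 × (10.5/19.43) = 636.1 m³/day.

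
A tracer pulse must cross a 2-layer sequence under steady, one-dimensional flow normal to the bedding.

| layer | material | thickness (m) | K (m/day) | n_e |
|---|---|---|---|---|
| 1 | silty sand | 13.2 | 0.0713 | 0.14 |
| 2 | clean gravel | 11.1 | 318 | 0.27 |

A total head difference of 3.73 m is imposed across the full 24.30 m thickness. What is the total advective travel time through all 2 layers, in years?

0.659

With flow normal to the layers, continuity requires the same specific discharge q through every layer.
Σ(b_i/K_i) = 13.2/0.0713 + 11.1/318 = 185.2 d.
q = Δh / Σ(b_i/K_i) = 3.73 / 185.2 = 0.02014 m/day.
In each layer the seepage velocity is v_i = q/n_i, so the layer transit time is t_i = b_i·n_i / q:
  layer 1 (silty sand): t_1 = 13.2 × 0.14 / 0.02014 = 91.74 d
  layer 2 (clean gravel): t_2 = 11.1 × 0.27 / 0.02014 = 148.8 d
Total t = Σ t_i = 240.5 days = 0.6585 years.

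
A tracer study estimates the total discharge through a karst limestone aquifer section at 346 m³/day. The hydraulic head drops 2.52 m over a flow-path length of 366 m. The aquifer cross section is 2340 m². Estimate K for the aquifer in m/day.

21.5

Hydraulic gradient i = Δh / L = 2.52 / 366 = 0.006885.
From Q = K·A·i, K = Q / (A·i) = 346 / (2340 × 0.006885) = 21.48 m/day.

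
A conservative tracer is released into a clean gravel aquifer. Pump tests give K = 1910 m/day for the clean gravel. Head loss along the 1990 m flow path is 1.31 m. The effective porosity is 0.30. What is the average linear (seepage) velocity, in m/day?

4.19

Hydraulic gradient i = Δh / L = 1.31 / 1990 = 0.0006583.
Darcy flux q = K · i = 1910 × 0.0006583 = 1.257 m/day.
Seepage velocity v = q / n_e = 1.257 / 0.30 = 4.191 m/day.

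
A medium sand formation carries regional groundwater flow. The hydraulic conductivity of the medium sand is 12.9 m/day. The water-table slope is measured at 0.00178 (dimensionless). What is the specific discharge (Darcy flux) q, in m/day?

Hydraulic gradient i = 0.00178.
Specific discharge q = K · i = 12.90 × 0.001780 = 0.02296 m/day.

0.0230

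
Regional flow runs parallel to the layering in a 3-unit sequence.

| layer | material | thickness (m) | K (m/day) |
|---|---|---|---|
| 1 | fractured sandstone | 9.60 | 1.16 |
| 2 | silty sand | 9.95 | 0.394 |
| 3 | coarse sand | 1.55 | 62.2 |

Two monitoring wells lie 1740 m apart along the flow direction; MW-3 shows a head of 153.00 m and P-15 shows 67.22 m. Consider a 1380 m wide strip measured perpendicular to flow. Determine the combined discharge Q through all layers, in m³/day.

7580

Flow is parallel to layering, so each bed carries its own Darcy discharge and the transmissivities add.
Σ(K_i·b_i) = 1.16×9.60 + 0.394×9.95 + 62.2×1.55 = 111.5 m²/day.
Hydraulic gradient i = (153.00 − 67.22) / 1740 = 85.78 / 1740 = 0.04930.
Q = Σ(K_i·b_i) · W · i = 111.5 × 1380 × 0.04930 = 7583 m³/day.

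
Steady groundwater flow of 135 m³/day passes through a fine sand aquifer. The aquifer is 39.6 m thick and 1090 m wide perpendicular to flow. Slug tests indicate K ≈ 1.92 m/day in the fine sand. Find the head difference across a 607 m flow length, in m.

0.989

Cross-sectional area A = 1090 × 39.6 = 43164 m².
From Q = K·A·i, i = Q / (K·A) = 135 / (1.920 × 43164) = 0.001629.
Head loss Δh = i · L = 0.001629 × 607 = 0.9888 m.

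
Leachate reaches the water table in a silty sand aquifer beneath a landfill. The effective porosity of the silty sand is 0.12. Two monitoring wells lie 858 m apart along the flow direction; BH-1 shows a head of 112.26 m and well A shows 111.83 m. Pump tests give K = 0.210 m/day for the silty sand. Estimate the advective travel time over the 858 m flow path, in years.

Hydraulic gradient i = (112.26 − 111.83) / 858 = 0.43 / 858 = 0.0005012.
Darcy flux q = K · i = 0.2100 × 0.0005012 = 0.0001052 m/day.
Seepage velocity v = q / n_e = 0.0001052 / 0.12 = 0.0008770 m/day.
Travel time t = L / v = 858 / 0.0008770 = 9.783e+05 days = 2678 years.

2680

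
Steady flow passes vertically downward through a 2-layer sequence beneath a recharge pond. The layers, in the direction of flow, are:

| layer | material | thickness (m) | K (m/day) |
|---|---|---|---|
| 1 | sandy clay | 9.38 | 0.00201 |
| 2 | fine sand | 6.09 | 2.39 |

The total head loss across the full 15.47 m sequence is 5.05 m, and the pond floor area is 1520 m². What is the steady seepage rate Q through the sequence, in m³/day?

Flow is perpendicular to layering, so the layers act in series and the equivalent K is the thickness-weighted harmonic mean.
Total thickness L = 9.38 + 6.09 = 15.47 m.
Σ(b_i/K_i) = 9.38/0.00201 + 6.09/2.39 = 4669 d.
K_eq = L / Σ(b_i/K_i) = 15.47 / 4669 = 0.003313 m/day.
Q = K_eq · A · (Δh/L) = 0.003313 × 1520 × (5.05/15.47) = 1.644 m³/day.

1.64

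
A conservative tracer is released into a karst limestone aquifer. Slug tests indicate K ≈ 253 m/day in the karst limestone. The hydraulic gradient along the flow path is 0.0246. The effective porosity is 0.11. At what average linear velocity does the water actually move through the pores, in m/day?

Hydraulic gradient i = 0.0246.
Darcy flux q = K · i = 253.0 × 0.02460 = 6.224 m/day.
Seepage velocity v = q / n_e = 6.224 / 0.11 = 56.58 m/day.

56.6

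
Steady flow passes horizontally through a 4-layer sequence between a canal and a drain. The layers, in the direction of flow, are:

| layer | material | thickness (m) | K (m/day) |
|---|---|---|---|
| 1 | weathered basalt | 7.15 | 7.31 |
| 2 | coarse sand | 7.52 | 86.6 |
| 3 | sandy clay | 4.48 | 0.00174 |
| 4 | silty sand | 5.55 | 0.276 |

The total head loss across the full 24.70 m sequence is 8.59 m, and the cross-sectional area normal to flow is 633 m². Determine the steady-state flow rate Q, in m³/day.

Flow is perpendicular to layering, so the layers act in series and the equivalent K is the thickness-weighted harmonic mean.
Total thickness L = 7.15 + 7.52 + 4.48 + 5.55 = 24.70 m.
Σ(b_i/K_i) = 7.15/7.31 + 7.52/86.6 + 4.48/0.00174 + 5.55/0.276 = 2596 d.
K_eq = L / Σ(b_i/K_i) = 24.70 / 2596 = 0.009515 m/day.
Q = K_eq · A · (Δh/L) = 0.009515 × 633 × (8.59/24.70) = 2.095 m³/day.

2.09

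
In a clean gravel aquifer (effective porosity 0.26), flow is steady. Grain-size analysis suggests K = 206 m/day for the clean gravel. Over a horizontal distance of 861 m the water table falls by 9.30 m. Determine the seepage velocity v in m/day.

Hydraulic gradient i = Δh / L = 9.30 / 861 = 0.01080.
Darcy flux q = K · i = 206.0 × 0.01080 = 2.225 m/day.
Seepage velocity v = q / n_e = 2.225 / 0.26 = 8.558 m/day.

8.56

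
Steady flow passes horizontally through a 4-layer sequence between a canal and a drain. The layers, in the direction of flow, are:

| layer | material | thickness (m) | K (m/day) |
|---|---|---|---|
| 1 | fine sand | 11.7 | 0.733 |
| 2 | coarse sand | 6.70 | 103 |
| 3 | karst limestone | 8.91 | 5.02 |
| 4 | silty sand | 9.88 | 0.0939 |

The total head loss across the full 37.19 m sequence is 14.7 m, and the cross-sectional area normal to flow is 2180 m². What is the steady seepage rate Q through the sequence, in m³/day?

260

Flow is perpendicular to layering, so the layers act in series and the equivalent K is the thickness-weighted harmonic mean.
Total thickness L = 11.7 + 6.70 + 8.91 + 9.88 = 37.19 m.
Σ(b_i/K_i) = 11.7/0.733 + 6.70/103 + 8.91/5.02 + 9.88/0.0939 = 123.0 d.
K_eq = L / Σ(b_i/K_i) = 37.19 / 123.0 = 0.3023 m/day.
Q = K_eq · A · (Δh/L) = 0.3023 × 2180 × (14.7/37.19) = 260.5 m³/day.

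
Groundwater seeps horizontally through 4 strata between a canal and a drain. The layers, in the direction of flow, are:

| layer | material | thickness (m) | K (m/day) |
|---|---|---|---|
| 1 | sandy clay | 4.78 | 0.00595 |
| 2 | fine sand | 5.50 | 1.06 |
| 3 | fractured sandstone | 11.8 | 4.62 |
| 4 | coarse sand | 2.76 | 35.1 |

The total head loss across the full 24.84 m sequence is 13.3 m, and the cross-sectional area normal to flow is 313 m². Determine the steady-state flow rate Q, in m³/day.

Flow is perpendicular to layering, so the layers act in series and the equivalent K is the thickness-weighted harmonic mean.
Total thickness L = 4.78 + 5.50 + 11.8 + 2.76 = 24.84 m.
Σ(b_i/K_i) = 4.78/0.00595 + 5.50/1.06 + 11.8/4.62 + 2.76/35.1 = 811.2 d.
K_eq = L / Σ(b_i/K_i) = 24.84 / 811.2 = 0.03062 m/day.
Q = K_eq · A · (Δh/L) = 0.03062 × 313 × (13.3/24.84) = 5.132 m³/day.

5.13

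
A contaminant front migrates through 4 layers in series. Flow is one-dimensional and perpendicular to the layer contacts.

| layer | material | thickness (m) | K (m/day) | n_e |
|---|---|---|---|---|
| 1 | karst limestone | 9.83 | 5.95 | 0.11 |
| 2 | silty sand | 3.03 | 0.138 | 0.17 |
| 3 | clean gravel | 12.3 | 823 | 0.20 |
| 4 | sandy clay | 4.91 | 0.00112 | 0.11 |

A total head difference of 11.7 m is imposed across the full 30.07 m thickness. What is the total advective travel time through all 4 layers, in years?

4.74

With flow normal to the layers, continuity requires the same specific discharge q through every layer.
Σ(b_i/K_i) = 9.83/5.95 + 3.03/0.138 + 12.3/823 + 4.91/0.00112 = 4408 d.
q = Δh / Σ(b_i/K_i) = 11.7 / 4408 = 0.002655 m/day.
In each layer the seepage velocity is v_i = q/n_i, so the layer transit time is t_i = b_i·n_i / q:
  layer 1 (karst limestone): t_1 = 9.83 × 0.11 / 0.002655 = 407.3 d
  layer 2 (silty sand): t_2 = 3.03 × 0.17 / 0.002655 = 194.0 d
  layer 3 (clean gravel): t_3 = 12.3 × 0.20 / 0.002655 = 926.7 d
  layer 4 (sandy clay): t_4 = 4.91 × 0.11 / 0.002655 = 203.5 d
Total t = Σ t_i = 1732 days = 4.741 years.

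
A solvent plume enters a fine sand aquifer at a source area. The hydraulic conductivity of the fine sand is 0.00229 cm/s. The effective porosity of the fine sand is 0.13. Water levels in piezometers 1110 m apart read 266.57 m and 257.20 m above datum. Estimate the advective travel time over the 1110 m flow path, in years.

23.7

Convert K: 0.00229 cm/s × 864 = 1.979 m/day.
Hydraulic gradient i = (266.57 − 257.20) / 1110 = 9.37 / 1110 = 0.008441.
Darcy flux q = K · i = 1.979 × 0.008441 = 0.01670 m/day.
Seepage velocity v = q / n_e = 0.01670 / 0.13 = 0.1285 m/day.
Travel time t = L / v = 1110 / 0.1285 = 8640 days = 23.65 years.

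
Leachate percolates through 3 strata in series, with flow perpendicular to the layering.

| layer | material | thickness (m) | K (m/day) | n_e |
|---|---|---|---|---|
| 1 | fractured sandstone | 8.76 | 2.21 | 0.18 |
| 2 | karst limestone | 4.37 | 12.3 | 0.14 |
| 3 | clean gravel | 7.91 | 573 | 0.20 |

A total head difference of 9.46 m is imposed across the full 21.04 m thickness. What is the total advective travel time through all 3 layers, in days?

With flow normal to the layers, continuity requires the same specific discharge q through every layer.
Σ(b_i/K_i) = 8.76/2.21 + 4.37/12.3 + 7.91/573 = 4.333 d.
q = Δh / Σ(b_i/K_i) = 9.46 / 4.333 = 2.183 m/day.
In each layer the seepage velocity is v_i = q/n_i, so the layer transit time is t_i = b_i·n_i / q:
  layer 1 (fractured sandstone): t_1 = 8.76 × 0.18 / 2.183 = 0.7222 d
  layer 2 (karst limestone): t_2 = 4.37 × 0.14 / 2.183 = 0.2802 d
  layer 3 (clean gravel): t_3 = 7.91 × 0.20 / 2.183 = 0.7246 d
Total t = Σ t_i = 1.727 days.

1.73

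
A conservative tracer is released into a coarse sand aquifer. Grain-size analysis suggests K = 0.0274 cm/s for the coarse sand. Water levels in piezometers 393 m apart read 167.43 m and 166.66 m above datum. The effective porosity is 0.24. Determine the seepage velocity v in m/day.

0.193

Convert K: 0.0274 cm/s × 864 = 23.67 m/day.
Hydraulic gradient i = (167.43 − 166.66) / 393 = 0.77 / 393 = 0.001959.
Darcy flux q = K · i = 23.67 × 0.001959 = 0.04638 m/day.
Seepage velocity v = q / n_e = 0.04638 / 0.24 = 0.1933 m/day.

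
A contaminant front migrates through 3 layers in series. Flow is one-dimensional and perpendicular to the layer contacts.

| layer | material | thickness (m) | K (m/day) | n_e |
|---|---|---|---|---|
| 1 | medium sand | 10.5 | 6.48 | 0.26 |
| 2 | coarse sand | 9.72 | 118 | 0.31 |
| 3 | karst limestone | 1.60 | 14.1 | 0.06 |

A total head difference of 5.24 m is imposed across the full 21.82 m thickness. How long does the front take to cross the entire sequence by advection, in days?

With flow normal to the layers, continuity requires the same specific discharge q through every layer.
Σ(b_i/K_i) = 10.5/6.48 + 9.72/118 + 1.60/14.1 = 1.816 d.
q = Δh / Σ(b_i/K_i) = 5.24 / 1.816 = 2.885 m/day.
In each layer the seepage velocity is v_i = q/n_i, so the layer transit time is t_i = b_i·n_i / q:
  layer 1 (medium sand): t_1 = 10.5 × 0.26 / 2.885 = 0.9462 d
  layer 2 (coarse sand): t_2 = 9.72 × 0.31 / 2.885 = 1.044 d
  layer 3 (karst limestone): t_3 = 1.60 × 0.06 / 2.885 = 0.03327 d
Total t = Σ t_i = 2.024 days.

2.02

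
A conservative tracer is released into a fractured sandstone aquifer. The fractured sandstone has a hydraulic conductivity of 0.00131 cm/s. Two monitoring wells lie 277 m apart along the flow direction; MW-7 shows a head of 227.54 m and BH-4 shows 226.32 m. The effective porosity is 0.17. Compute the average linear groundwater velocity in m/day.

Convert K: 0.00131 cm/s × 864 = 1.132 m/day.
Hydraulic gradient i = (227.54 − 226.32) / 277 = 1.22 / 277 = 0.004404.
Darcy flux q = K · i = 1.132 × 0.004404 = 0.004985 m/day.
Seepage velocity v = q / n_e = 0.004985 / 0.17 = 0.02932 m/day.

0.0293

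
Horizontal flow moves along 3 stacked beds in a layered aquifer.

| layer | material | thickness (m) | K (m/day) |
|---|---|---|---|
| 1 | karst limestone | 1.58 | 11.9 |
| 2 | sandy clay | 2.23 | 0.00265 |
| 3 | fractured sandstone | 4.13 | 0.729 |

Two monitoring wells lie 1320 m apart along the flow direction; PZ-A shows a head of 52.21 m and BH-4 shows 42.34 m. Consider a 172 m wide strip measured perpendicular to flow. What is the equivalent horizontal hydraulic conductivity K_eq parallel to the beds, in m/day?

2.75

Flow is parallel to layering, so each bed carries its own Darcy discharge and the transmissivities add.
Σ(K_i·b_i) = 11.9×1.58 + 0.00265×2.23 + 0.729×4.13 = 21.82 m²/day.
Total thickness b = 7.940 m, so K_eq = Σ(K_i·b_i)/b = 2.748 m/day.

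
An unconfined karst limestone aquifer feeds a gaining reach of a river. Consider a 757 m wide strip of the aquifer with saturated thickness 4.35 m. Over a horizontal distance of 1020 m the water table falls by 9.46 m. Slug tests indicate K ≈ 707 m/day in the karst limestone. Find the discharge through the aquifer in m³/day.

Cross-sectional area A = 757 × 4.35 = 3293 m².
Hydraulic gradient i = Δh / L = 9.46 / 1020 = 0.009275.
Darcy's law: Q = K · A · i = 707.0 × 3293 × 0.009275 = 21592 m³/day.

21600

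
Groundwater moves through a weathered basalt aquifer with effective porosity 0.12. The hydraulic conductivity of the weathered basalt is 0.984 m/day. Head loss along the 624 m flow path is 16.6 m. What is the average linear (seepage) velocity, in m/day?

0.218

Hydraulic gradient i = Δh / L = 16.6 / 624 = 0.02660.
Darcy flux q = K · i = 0.9840 × 0.02660 = 0.02618 m/day.
Seepage velocity v = q / n_e = 0.02618 / 0.12 = 0.2181 m/day.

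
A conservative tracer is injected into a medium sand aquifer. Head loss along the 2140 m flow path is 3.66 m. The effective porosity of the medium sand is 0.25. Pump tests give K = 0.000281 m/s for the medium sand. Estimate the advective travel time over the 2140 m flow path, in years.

35.3

Convert K: 0.000281 m/s × 86400 = 24.28 m/day.
Hydraulic gradient i = Δh / L = 3.66 / 2140 = 0.001710.
Darcy flux q = K · i = 24.28 × 0.001710 = 0.04152 m/day.
Seepage velocity v = q / n_e = 0.04152 / 0.25 = 0.1661 m/day.
Travel time t = L / v = 2140 / 0.1661 = 12884 days = 35.28 years.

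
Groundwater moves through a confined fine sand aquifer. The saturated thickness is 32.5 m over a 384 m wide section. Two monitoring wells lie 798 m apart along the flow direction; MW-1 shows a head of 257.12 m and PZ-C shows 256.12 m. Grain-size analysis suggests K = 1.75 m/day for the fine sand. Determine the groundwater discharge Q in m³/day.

27.4

Cross-sectional area A = 384 × 32.5 = 12480 m².
Hydraulic gradient i = (257.12 − 256.12) / 798 = 1 / 798 = 0.001253.
Darcy's law: Q = K · A · i = 1.750 × 12480 × 0.001253 = 27.37 m³/day.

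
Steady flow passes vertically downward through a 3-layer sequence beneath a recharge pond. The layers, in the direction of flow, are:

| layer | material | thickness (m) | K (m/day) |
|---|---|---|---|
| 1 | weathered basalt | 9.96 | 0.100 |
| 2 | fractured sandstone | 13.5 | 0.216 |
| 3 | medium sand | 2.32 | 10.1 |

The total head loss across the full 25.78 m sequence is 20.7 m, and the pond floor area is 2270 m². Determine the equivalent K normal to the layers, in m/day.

0.159

Flow is perpendicular to layering, so the layers act in series and the equivalent K is the thickness-weighted harmonic mean.
Total thickness L = 9.96 + 13.5 + 2.32 = 25.78 m.
Σ(b_i/K_i) = 9.96/0.100 + 13.5/0.216 + 2.32/10.1 = 162.3 d.
K_eq = L / Σ(b_i/K_i) = 25.78 / 162.3 = 0.1588 m/day.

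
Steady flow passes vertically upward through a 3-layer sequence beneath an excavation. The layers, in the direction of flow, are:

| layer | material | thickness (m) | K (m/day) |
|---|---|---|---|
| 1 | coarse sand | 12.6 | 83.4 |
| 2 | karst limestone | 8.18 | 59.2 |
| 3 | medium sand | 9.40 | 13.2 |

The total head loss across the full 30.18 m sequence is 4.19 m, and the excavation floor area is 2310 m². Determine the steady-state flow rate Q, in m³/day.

9670

Flow is perpendicular to layering, so the layers act in series and the equivalent K is the thickness-weighted harmonic mean.
Total thickness L = 12.6 + 8.18 + 9.40 = 30.18 m.
Σ(b_i/K_i) = 12.6/83.4 + 8.18/59.2 + 9.40/13.2 = 1.001 d.
K_eq = L / Σ(b_i/K_i) = 30.18 / 1.001 = 30.14 m/day.
Q = K_eq · A · (Δh/L) = 30.14 × 2310 × (4.19/30.18) = 9666 m³/day.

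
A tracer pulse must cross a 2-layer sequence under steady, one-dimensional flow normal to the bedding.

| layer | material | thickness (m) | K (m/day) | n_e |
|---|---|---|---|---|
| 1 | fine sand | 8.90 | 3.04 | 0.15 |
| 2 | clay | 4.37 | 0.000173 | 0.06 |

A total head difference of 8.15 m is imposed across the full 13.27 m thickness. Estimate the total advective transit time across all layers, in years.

With flow normal to the layers, continuity requires the same specific discharge q through every layer.
Σ(b_i/K_i) = 8.90/3.04 + 4.37/0.000173 = 25263 d.
q = Δh / Σ(b_i/K_i) = 8.15 / 25263 = 0.0003226 m/day.
In each layer the seepage velocity is v_i = q/n_i, so the layer transit time is t_i = b_i·n_i / q:
  layer 1 (fine sand): t_1 = 8.90 × 0.15 / 0.0003226 = 4138 d
  layer 2 (clay): t_2 = 4.37 × 0.06 / 0.0003226 = 812.8 d
Total t = Σ t_i = 4951 days = 13.55 years.

13.6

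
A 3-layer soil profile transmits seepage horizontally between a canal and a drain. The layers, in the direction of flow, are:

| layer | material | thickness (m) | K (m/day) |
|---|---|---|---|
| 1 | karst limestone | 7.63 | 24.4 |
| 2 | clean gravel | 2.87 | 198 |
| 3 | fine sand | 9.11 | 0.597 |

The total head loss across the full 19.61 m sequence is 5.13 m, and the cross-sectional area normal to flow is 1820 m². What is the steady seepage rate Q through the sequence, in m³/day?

599

Flow is perpendicular to layering, so the layers act in series and the equivalent K is the thickness-weighted harmonic mean.
Total thickness L = 7.63 + 2.87 + 9.11 = 19.61 m.
Σ(b_i/K_i) = 7.63/24.4 + 2.87/198 + 9.11/0.597 = 15.59 d.
K_eq = L / Σ(b_i/K_i) = 19.61 / 15.59 = 1.258 m/day.
Q = K_eq · A · (Δh/L) = 1.258 × 1820 × (5.13/19.61) = 599.0 m³/day.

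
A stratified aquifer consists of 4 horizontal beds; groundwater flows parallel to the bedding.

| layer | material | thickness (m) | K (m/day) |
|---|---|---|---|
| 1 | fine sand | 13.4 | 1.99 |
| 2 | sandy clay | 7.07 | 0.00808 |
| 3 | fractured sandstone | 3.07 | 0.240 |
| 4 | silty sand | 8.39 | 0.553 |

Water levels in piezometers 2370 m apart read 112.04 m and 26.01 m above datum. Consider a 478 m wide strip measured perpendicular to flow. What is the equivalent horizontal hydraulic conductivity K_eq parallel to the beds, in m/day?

Flow is parallel to layering, so each bed carries its own Darcy discharge and the transmissivities add.
Σ(K_i·b_i) = 1.99×13.4 + 0.00808×7.07 + 0.240×3.07 + 0.553×8.39 = 32.10 m²/day.
Total thickness b = 31.93 m, so K_eq = Σ(K_i·b_i)/b = 1.005 m/day.

1.01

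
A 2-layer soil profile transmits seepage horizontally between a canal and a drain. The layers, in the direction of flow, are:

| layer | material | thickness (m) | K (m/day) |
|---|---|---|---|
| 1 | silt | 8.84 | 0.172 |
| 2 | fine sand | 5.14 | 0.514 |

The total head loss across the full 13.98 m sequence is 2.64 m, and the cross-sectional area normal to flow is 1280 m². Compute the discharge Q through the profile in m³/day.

Flow is perpendicular to layering, so the layers act in series and the equivalent K is the thickness-weighted harmonic mean.
Total thickness L = 8.84 + 5.14 = 13.98 m.
Σ(b_i/K_i) = 8.84/0.172 + 5.14/0.514 = 61.40 d.
K_eq = L / Σ(b_i/K_i) = 13.98 / 61.40 = 0.2277 m/day.
Q = K_eq · A · (Δh/L) = 0.2277 × 1280 × (2.64/13.98) = 55.04 m³/day.

55.0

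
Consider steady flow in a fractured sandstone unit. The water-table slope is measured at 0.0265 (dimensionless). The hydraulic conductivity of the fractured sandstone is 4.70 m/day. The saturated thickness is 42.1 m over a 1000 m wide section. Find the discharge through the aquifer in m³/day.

5240

Cross-sectional area A = 1000 × 42.1 = 42100 m².
Hydraulic gradient i = 0.0265.
Darcy's law: Q = K · A · i = 4.700 × 42100 × 0.02650 = 5244 m³/day.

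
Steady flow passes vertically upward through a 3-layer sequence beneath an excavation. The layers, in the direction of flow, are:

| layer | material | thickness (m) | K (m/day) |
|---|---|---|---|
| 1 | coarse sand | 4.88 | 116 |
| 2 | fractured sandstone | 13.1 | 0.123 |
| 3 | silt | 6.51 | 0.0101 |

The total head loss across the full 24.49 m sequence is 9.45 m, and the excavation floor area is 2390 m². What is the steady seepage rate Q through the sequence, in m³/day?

30.1

Flow is perpendicular to layering, so the layers act in series and the equivalent K is the thickness-weighted harmonic mean.
Total thickness L = 4.88 + 13.1 + 6.51 = 24.49 m.
Σ(b_i/K_i) = 4.88/116 + 13.1/0.123 + 6.51/0.0101 = 751.1 d.
K_eq = L / Σ(b_i/K_i) = 24.49 / 751.1 = 0.03261 m/day.
Q = K_eq · A · (Δh/L) = 0.03261 × 2390 × (9.45/24.49) = 30.07 m³/day.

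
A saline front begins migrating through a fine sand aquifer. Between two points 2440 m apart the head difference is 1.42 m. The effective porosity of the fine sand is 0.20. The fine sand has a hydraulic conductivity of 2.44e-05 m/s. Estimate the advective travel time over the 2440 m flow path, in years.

1090

Convert K: 2.44e-05 m/s × 86400 = 2.108 m/day.
Hydraulic gradient i = Δh / L = 1.42 / 2440 = 0.0005820.
Darcy flux q = K · i = 2.108 × 0.0005820 = 0.001227 m/day.
Seepage velocity v = q / n_e = 0.001227 / 0.20 = 0.006134 m/day.
Travel time t = L / v = 2440 / 0.006134 = 3.978e+05 days = 1089 years.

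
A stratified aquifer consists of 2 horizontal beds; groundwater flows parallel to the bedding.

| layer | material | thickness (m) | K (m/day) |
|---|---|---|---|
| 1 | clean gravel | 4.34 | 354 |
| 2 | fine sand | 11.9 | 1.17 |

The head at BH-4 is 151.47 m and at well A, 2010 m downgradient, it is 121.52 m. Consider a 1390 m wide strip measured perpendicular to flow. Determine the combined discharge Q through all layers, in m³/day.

Flow is parallel to layering, so each bed carries its own Darcy discharge and the transmissivities add.
Σ(K_i·b_i) = 354×4.34 + 1.17×11.9 = 1550 m²/day.
Hydraulic gradient i = (151.47 − 121.52) / 2010 = 29.95 / 2010 = 0.01490.
Q = Σ(K_i·b_i) · W · i = 1550 × 1390 × 0.01490 = 32109 m³/day.

32100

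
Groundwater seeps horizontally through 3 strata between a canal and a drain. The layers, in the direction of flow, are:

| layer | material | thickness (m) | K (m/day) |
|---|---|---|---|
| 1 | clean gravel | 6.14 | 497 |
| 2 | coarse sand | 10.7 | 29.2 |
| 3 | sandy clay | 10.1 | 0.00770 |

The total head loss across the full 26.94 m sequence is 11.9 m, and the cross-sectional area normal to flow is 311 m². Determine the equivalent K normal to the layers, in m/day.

Flow is perpendicular to layering, so the layers act in series and the equivalent K is the thickness-weighted harmonic mean.
Total thickness L = 6.14 + 10.7 + 10.1 = 26.94 m.
Σ(b_i/K_i) = 6.14/497 + 10.7/29.2 + 10.1/0.00770 = 1312 d.
K_eq = L / Σ(b_i/K_i) = 26.94 / 1312 = 0.02053 m/day.

0.0205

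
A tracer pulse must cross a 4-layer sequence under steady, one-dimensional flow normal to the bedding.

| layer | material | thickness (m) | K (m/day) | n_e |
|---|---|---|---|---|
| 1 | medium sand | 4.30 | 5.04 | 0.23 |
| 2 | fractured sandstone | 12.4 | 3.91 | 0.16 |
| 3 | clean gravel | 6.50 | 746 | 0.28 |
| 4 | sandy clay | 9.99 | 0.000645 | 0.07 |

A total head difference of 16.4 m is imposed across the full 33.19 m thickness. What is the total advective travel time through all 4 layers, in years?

With flow normal to the layers, continuity requires the same specific discharge q through every layer.
Σ(b_i/K_i) = 4.30/5.04 + 12.4/3.91 + 6.50/746 + 9.99/0.000645 = 15492 d.
q = Δh / Σ(b_i/K_i) = 16.4 / 15492 = 0.001059 m/day.
In each layer the seepage velocity is v_i = q/n_i, so the layer transit time is t_i = b_i·n_i / q:
  layer 1 (medium sand): t_1 = 4.30 × 0.23 / 0.001059 = 934.3 d
  layer 2 (fractured sandstone): t_2 = 12.4 × 0.16 / 0.001059 = 1874 d
  layer 3 (clean gravel): t_3 = 6.50 × 0.28 / 0.001059 = 1719 d
  layer 4 (sandy clay): t_4 = 9.99 × 0.07 / 0.001059 = 660.6 d
Total t = Σ t_i = 5188 days = 14.20 years.

14.2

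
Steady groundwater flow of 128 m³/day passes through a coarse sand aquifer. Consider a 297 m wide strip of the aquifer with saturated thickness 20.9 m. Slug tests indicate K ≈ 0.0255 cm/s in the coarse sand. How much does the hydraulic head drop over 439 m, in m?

Convert K: 0.0255 cm/s × 864 = 22.03 m/day.
Cross-sectional area A = 297 × 20.9 = 6207 m².
From Q = K·A·i, i = Q / (K·A) = 128 / (22.03 × 6207) = 0.0009360.
Head loss Δh = i · L = 0.0009360 × 439 = 0.4109 m.

0.411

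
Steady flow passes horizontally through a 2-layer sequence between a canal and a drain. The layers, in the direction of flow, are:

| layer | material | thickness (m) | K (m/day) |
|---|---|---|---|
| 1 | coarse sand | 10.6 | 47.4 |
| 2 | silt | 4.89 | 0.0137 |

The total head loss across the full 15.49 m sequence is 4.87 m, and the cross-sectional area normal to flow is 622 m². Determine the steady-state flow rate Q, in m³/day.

Flow is perpendicular to layering, so the layers act in series and the equivalent K is the thickness-weighted harmonic mean.
Total thickness L = 10.6 + 4.89 = 15.49 m.
Σ(b_i/K_i) = 10.6/47.4 + 4.89/0.0137 = 357.2 d.
K_eq = L / Σ(b_i/K_i) = 15.49 / 357.2 = 0.04337 m/day.
Q = K_eq · A · (Δh/L) = 0.04337 × 622 × (4.87/15.49) = 8.481 m³/day.

8.48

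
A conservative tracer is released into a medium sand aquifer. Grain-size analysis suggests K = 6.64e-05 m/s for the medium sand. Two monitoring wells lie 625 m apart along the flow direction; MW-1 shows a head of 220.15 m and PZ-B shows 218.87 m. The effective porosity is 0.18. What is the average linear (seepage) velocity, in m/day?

Convert K: 6.64e-05 m/s × 86400 = 5.737 m/day.
Hydraulic gradient i = (220.15 − 218.87) / 625 = 1.28 / 625 = 0.002048.
Darcy flux q = K · i = 5.737 × 0.002048 = 0.01175 m/day.
Seepage velocity v = q / n_e = 0.01175 / 0.18 = 0.06527 m/day.

0.0653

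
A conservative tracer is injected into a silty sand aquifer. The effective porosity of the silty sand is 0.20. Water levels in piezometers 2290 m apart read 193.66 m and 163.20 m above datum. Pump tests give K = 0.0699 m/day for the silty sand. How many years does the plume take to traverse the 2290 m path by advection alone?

1350

Hydraulic gradient i = (193.66 − 163.20) / 2290 = 30.46 / 2290 = 0.01330.
Darcy flux q = K · i = 0.06990 × 0.01330 = 0.0009298 m/day.
Seepage velocity v = q / n_e = 0.0009298 / 0.20 = 0.004649 m/day.
Travel time t = L / v = 2290 / 0.004649 = 4.926e+05 days = 1349 years.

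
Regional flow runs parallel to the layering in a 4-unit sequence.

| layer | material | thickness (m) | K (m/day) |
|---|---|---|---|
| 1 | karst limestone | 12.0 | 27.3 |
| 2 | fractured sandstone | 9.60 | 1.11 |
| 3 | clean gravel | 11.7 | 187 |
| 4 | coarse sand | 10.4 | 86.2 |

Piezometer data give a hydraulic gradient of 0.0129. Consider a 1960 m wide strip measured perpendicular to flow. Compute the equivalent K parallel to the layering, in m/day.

78.3

Flow is parallel to layering, so each bed carries its own Darcy discharge and the transmissivities add.
Σ(K_i·b_i) = 27.3×12.0 + 1.11×9.60 + 187×11.7 + 86.2×10.4 = 3423 m²/day.
Total thickness b = 43.70 m, so K_eq = Σ(K_i·b_i)/b = 78.32 m/day.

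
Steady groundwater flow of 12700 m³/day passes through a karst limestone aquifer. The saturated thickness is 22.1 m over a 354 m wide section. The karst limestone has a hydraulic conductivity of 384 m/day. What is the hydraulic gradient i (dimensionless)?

0.00423

Cross-sectional area A = 354 × 22.1 = 7823 m².
From Q = K·A·i, i = Q / (K·A) = 12700 / (384.0 × 7823) = 0.004227.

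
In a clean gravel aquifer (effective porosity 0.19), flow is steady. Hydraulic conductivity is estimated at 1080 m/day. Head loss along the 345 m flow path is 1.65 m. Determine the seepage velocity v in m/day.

Hydraulic gradient i = Δh / L = 1.65 / 345 = 0.004783.
Darcy flux q = K · i = 1080 × 0.004783 = 5.165 m/day.
Seepage velocity v = q / n_e = 5.165 / 0.19 = 27.19 m/day.

27.2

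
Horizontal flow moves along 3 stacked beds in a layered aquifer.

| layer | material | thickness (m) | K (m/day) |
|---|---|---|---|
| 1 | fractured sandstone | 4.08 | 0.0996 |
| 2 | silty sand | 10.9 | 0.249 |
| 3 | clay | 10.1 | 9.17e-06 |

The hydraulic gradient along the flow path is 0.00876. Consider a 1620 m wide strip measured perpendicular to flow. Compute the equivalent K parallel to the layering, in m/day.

Flow is parallel to layering, so each bed carries its own Darcy discharge and the transmissivities add.
Σ(K_i·b_i) = 0.0996×4.08 + 0.249×10.9 + 9.17e-06×10.1 = 3.121 m²/day.
Total thickness b = 25.08 m, so K_eq = Σ(K_i·b_i)/b = 0.1244 m/day.

0.124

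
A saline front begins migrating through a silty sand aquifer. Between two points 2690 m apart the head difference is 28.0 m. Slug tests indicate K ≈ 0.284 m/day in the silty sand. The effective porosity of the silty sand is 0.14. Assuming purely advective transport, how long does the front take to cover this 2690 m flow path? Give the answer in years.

Hydraulic gradient i = Δh / L = 28.0 / 2690 = 0.01041.
Darcy flux q = K · i = 0.2840 × 0.01041 = 0.002956 m/day.
Seepage velocity v = q / n_e = 0.002956 / 0.14 = 0.02112 m/day.
Travel time t = L / v = 2690 / 0.02112 = 1.274e+05 days = 348.8 years.

349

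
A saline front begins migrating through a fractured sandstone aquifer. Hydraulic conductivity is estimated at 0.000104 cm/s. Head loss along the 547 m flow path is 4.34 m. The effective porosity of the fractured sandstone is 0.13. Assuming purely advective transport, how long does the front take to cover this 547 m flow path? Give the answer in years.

273

Convert K: 0.000104 cm/s × 864 = 0.08986 m/day.
Hydraulic gradient i = Δh / L = 4.34 / 547 = 0.007934.
Darcy flux q = K · i = 0.08986 × 0.007934 = 0.0007129 m/day.
Seepage velocity v = q / n_e = 0.0007129 / 0.13 = 0.005484 m/day.
Travel time t = L / v = 547 / 0.005484 = 99743 days = 273.1 years.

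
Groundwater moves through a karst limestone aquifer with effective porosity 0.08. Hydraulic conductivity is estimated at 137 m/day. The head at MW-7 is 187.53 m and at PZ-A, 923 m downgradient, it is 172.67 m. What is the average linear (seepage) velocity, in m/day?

27.6

Hydraulic gradient i = (187.53 − 172.67) / 923 = 14.86 / 923 = 0.01610.
Darcy flux q = K · i = 137.0 × 0.01610 = 2.206 m/day.
Seepage velocity v = q / n_e = 2.206 / 0.08 = 27.57 m/day.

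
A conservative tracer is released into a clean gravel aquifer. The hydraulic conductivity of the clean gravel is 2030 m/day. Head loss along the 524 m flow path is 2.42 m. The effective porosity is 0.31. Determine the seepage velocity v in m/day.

30.2

Hydraulic gradient i = Δh / L = 2.42 / 524 = 0.004618.
Darcy flux q = K · i = 2030 × 0.004618 = 9.375 m/day.
Seepage velocity v = q / n_e = 9.375 / 0.31 = 30.24 m/day.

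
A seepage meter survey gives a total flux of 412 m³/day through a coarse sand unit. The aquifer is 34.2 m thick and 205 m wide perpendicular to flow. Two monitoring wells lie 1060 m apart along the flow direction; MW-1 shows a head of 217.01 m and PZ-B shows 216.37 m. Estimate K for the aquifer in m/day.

97.3

Cross-sectional area A = 205 × 34.2 = 7011 m².
Hydraulic gradient i = (217.01 − 216.37) / 1060 = 0.64 / 1060 = 0.0006038.
From Q = K·A·i, K = Q / (A·i) = 412 / (7011 × 0.0006038) = 97.33 m/day.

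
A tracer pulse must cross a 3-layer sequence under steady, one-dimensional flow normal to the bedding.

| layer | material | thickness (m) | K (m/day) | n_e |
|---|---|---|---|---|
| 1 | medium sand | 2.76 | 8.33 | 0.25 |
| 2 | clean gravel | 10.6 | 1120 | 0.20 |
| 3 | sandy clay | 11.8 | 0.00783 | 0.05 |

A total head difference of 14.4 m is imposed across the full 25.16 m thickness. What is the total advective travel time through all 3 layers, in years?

With flow normal to the layers, continuity requires the same specific discharge q through every layer.
Σ(b_i/K_i) = 2.76/8.33 + 10.6/1120 + 11.8/0.00783 = 1507 d.
q = Δh / Σ(b_i/K_i) = 14.4 / 1507 = 0.009553 m/day.
In each layer the seepage velocity is v_i = q/n_i, so the layer transit time is t_i = b_i·n_i / q:
  layer 1 (medium sand): t_1 = 2.76 × 0.25 / 0.009553 = 72.23 d
  layer 2 (clean gravel): t_2 = 10.6 × 0.20 / 0.009553 = 221.9 d
  layer 3 (sandy clay): t_3 = 11.8 × 0.05 / 0.009553 = 61.76 d
Total t = Σ t_i = 355.9 days = 0.9744 years.

0.974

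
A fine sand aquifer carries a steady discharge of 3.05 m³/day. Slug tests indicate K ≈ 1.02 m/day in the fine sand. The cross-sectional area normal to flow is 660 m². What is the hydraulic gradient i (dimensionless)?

From Q = K·A·i, i = Q / (K·A) = 3.05 / (1.020 × 660.0) = 0.004531.

0.00453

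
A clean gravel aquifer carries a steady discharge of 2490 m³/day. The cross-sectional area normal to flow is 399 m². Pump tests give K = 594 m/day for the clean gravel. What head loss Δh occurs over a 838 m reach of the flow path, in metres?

8.80

From Q = K·A·i, i = Q / (K·A) = 2490 / (594.0 × 399.0) = 0.01051.
Head loss Δh = i · L = 0.01051 × 838 = 8.804 m.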